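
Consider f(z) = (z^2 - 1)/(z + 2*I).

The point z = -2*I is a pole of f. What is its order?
Factor the denominator:
  z + 2*I = (z + 2*I)

The numerator P(z) = z^2 - 1 has P(-2*I) = -5 ≠ 0, so no factor of (z + 2*I) cancels.
Near z = -2*I we can therefore write f(z) = g(z)/(z + 2*I) with g analytic at -2*I and g(-2*I) ≠ 0 (g is just the numerator).

Hence z = -2*I is a pole of order 1.

Final answer: 1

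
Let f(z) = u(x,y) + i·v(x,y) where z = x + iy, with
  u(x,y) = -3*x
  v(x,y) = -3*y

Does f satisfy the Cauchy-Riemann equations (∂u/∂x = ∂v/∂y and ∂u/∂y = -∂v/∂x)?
∂u/∂x = -3
∂v/∂y = -3
∂u/∂y = 0
∂v/∂x = 0
∂u/∂x = ∂v/∂y and ∂u/∂y = -∂v/∂x hold identically; f is analytic.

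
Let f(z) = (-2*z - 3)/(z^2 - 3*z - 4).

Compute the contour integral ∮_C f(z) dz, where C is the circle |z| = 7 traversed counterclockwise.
By the residue theorem, ∮_C f(z) dz = 2πi · (sum of the residues of f at the poles inside |z| = 7).

The denominator factors as (z - 4)*(z + 1), so the singularities of f are simple poles at z = 4, z = -1.
  |4|² = 16 < 49 = 7², so this pole is inside the contour.
  |-1|² = 1 < 49 = 7², so this pole is inside the contour.

With P(z) = -2*z - 3 and Q(z) = z^2 - 3*z - 4, each pole is simple, so Res(f, z₀) = P(z₀)/Q'(z₀) with Q'(z) = 2*z - 3.
  Res(f, 4) = P(4)/Q'(4) = (-11)/(5) = -11/5
  Res(f, -1) = P(-1)/Q'(-1) = (-1)/(-5) = 1/5

Sum of residues inside C: -2
∮_C f(z) dz = 2πi · (-2) = -4*I*pi

Final answer: -4*I*pi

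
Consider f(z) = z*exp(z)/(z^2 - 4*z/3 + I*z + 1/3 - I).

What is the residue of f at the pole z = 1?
exp(1)*(6/13 - 9*I/13)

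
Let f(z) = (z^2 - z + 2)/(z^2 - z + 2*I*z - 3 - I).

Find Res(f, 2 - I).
Write f(z) = P(z)/Q(z) with P(z) = z^2 - z + 2 and Q(z) = z^2 - z + 2*I*z - 3 - I.
The denominator factors as Q(z) = (z - 2 + I)*(z + 1 + I), so z = 2 - I is a simple zero of Q and P is analytic there; z = 2 - I is therefore a simple pole and
  Res(f, z₀) = P(z₀)/Q'(z₀).

Q'(z) = 2*z - 1 + 2*I, so Q'(2 - I) = 3.
P(2 - I) = 3 - 3*I.

Res(f, 2 - I) = (3 - 3*I)/(3) = 1 - I

Final answer: 1 - I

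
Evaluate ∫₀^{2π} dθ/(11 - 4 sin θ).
Call the integral J. The integrand is 2π-periodic and we integrate over a full period, so shifting θ does not change the value (θ → θ + π/2 turns sin θ into cos θ; θ → θ + π flips the sign of the trig term). Hence
  J = ∫₀^{2π} dθ/(11 + 4 cos θ).
Put z = e^{iθ}: then cos θ = (z + 1/z)/2, dθ = dz/(iz), and z runs once counterclockwise around |z| = 1:
  J = ∮_{|z|=1} 1/(11 + 4*(z + 1/z)/2) · dz/(iz) = (2/i) ∮_{|z|=1} dz/(4*z^2 + 22*z + 4).
The roots of 4*z^2 + 22*z + 4 are z = (-11 ± sqrt(11^2 - 4^2))/4, with sqrt(105) = sqrt(105); their product is 1, so only z₊ = -11/4 + sqrt(105)/4 lies inside the unit circle (z₋ = -11/4 - sqrt(105)/4 lies outside).
z₊ is a simple zero of q(z) = 4*z^2 + 22*z + 4, so Res(1/q, z₊) = 1/q'(z₊) with q'(z) = 8*z + 22; and q'(z₊) = 4*(z₊ - z₋) = 2*sqrt(105).
Therefore J = (2/i) · 2πi · 1/(2*sqrt(105)) = 2*pi/(sqrt(105)) = 2*sqrt(105)*pi/105

Final answer: 2*sqrt(105)*pi/105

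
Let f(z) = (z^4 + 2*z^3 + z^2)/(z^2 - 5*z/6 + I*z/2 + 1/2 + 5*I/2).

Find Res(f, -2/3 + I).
Write f(z) = P(z)/Q(z) with P(z) = z^4 + 2*z^3 + z^2 and Q(z) = z^2 - 5*z/6 + I*z/2 + 1/2 + 5*I/2.
The denominator factors as Q(z) = (z + 2/3 - I)*(z - 3/2 + 3*I/2), so z = -2/3 + I is a simple zero of Q and P is analytic there; z = -2/3 + I is therefore a simple pole and
  Res(f, z₀) = P(z₀)/Q'(z₀).

Q'(z) = 2*z - 5/6 + I/2, so Q'(-2/3 + I) = -13/6 + 5*I/2.
P(-2/3 + I) = 112/81 + 22*I/27.

Res(f, -2/3 + I) = (112/81 + 22*I/27)/(-13/6 + 5*I/2) = -466/5319 - 94*I/197

Final answer: -466/5319 - 94*I/197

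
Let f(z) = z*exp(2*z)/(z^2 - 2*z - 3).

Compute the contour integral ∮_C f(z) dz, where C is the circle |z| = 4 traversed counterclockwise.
By the residue theorem, ∮_C f(z) dz = 2πi · (sum of the residues of f at the poles inside |z| = 4).

The denominator factors as (z + 1)*(z - 3), so the singularities of f are simple poles at z = -1, z = 3.
  |-1|² = 1 < 16 = 4², so this pole is inside the contour.
  |3|² = 9 < 16 = 4², so this pole is inside the contour.

With P(z) = z*exp(2*z) and Q(z) = z^2 - 2*z - 3, each pole is simple, so Res(f, z₀) = P(z₀)/Q'(z₀) with Q'(z) = 2*z - 2.
  Res(f, -1) = P(-1)/Q'(-1) = (-exp(-2))/(-4) = exp(-2)/4
  Res(f, 3) = P(3)/Q'(3) = (3*exp(6))/(4) = 3*exp(6)/4

Sum of residues inside C: exp(-2)/4 + 3*exp(6)/4
∮_C f(z) dz = 2πi · (exp(-2)/4 + 3*exp(6)/4) = I*pi*exp(-2)/2 + 3*I*pi*exp(6)/2

Final answer: I*pi*exp(-2)/2 + 3*I*pi*exp(6)/2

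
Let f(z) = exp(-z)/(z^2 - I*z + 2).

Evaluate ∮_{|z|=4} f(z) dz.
By the residue theorem, ∮_C f(z) dz = 2πi · (sum of the residues of f at the poles inside |z| = 4).

The denominator factors as (z + I)*(z - 2*I), so the singularities of f are simple poles at z = -I, z = 2*I.
  |-I|² = 1 < 16 = 4², so this pole is inside the contour.
  |2*I|² = 4 < 16 = 4², so this pole is inside the contour.

With P(z) = exp(-z) and Q(z) = z^2 - I*z + 2, each pole is simple, so Res(f, z₀) = P(z₀)/Q'(z₀) with Q'(z) = 2*z - I.
  Res(f, -I) = P(-I)/Q'(-I) = (exp(I))/(-3*I) = I*exp(I)/3
  Res(f, 2*I) = P(2*I)/Q'(2*I) = (exp(-2*I))/(3*I) = -I*exp(-2*I)/3

Sum of residues inside C: -I*exp(-2*I)/3 + I*exp(I)/3
∮_C f(z) dz = 2πi · (-I*exp(-2*I)/3 + I*exp(I)/3) = 2*pi*exp(-2*I)/3 - 2*pi*exp(I)/3

Final answer: 2*pi*exp(-2*I)/3 - 2*pi*exp(I)/3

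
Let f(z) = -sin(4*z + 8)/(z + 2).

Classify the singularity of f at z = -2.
Let u = z + 2. The argument of sin is 4*z + 8 = 4u, so
  f = -sin(4u)/u = -((4u) - (4u)^3/6 + ...)/u = -4 + (32/3)*u^2 - ...
The Laurent expansion about u = 0 has no negative powers; equivalently lim_{z→-2} f(z) = -4 exists and is finite.
So the singularity is removable.

Final answer: removable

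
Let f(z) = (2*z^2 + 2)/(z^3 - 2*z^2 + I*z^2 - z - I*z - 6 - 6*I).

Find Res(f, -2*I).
Write f(z) = P(z)/Q(z) with P(z) = 2*z^2 + 2 and Q(z) = z^3 - 2*z^2 + I*z^2 - z - I*z - 6 - 6*I.
The denominator factors as Q(z) = (z + 1 - I)*(z - 3)*(z + 2*I), so z = -2*I is a simple zero of Q and P is analytic there; z = -2*I is therefore a simple pole and
  Res(f, z₀) = P(z₀)/Q'(z₀).

Q'(z) = 3*z^2 - 4*z + 2*I*z - 1 - I, so Q'(-2*I) = -9 + 7*I.
P(-2*I) = -6.

Res(f, -2*I) = (-6)/(-9 + 7*I) = 27/65 + 21*I/65

Final answer: 27/65 + 21*I/65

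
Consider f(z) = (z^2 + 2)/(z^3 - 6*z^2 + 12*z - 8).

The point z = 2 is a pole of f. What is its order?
3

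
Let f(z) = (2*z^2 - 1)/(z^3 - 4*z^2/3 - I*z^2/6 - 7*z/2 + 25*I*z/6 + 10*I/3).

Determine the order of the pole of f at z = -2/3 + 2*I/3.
1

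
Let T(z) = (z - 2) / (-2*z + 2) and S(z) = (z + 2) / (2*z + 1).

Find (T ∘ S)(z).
(T ∘ S)(z) = T(S(z)) = ((1)*S(z) + (-2))/((-2)*S(z) + (2)). Multiply numerator and denominator by 2*z + 1:
  numerator:   (1)*(z + 2) + (-2)*(2*z + 1) = -3*z
  denominator: (-2)*(z + 2) + (2)*(2*z + 1) = 2*z - 2
(T ∘ S)(z) = -3*z/(2*z - 2)

Final answer: -3*z/(2*z - 2)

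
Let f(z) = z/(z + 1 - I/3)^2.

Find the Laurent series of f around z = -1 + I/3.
(-1 + I/3)/(z + 1 - I/3)^2 + 1/(z + 1 - I/3)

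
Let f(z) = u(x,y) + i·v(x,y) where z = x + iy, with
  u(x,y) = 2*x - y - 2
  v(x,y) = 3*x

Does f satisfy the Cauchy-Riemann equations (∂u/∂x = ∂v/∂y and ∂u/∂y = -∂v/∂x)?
∂u/∂x = 2
∂v/∂y = 0
∂u/∂y = -1
∂v/∂x = 3
∂u/∂x ≠ ∂v/∂y and ∂u/∂y ≠ -∂v/∂x; the Cauchy-Riemann equations are not satisfied, so f is not analytic.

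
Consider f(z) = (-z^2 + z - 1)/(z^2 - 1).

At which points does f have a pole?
The singularities of f are the zeros of the denominator. Factoring,
  z^2 - 1 = (z + 1)*(z - 1)
so the candidates are z = -1, z = 1.

Check the numerator P(z) = -z^2 + z - 1 at each one:
  P(-1) = -3 ≠ 0, so z = -1 is a (simple) pole.
  P(1) = -1 ≠ 0, so z = 1 is a (simple) pole.

Poles of f: {-1, 1}

Final answer: {-1, 1}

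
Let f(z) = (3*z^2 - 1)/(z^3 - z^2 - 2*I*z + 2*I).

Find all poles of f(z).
The singularities of f are the zeros of the denominator. Factoring,
  z^3 - z^2 - 2*I*z + 2*I = (z - 1 - I)*(z + 1 + I)*(z - 1)
so the candidates are z = 1 + I, z = -1 - I, z = 1.

Check the numerator P(z) = 3*z^2 - 1 at each one:
  P(1 + I) = -1 + 6*I ≠ 0, so z = 1 + I is a (simple) pole.
  P(-1 - I) = -1 + 6*I ≠ 0, so z = -1 - I is a (simple) pole.
  P(1) = 2 ≠ 0, so z = 1 is a (simple) pole.

Poles of f: {-1 - I, 1, 1 + I}

Final answer: {-1 - I, 1, 1 + I}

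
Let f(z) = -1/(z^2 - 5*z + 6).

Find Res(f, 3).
Write f(z) = P(z)/Q(z) with P(z) = -1 and Q(z) = z^2 - 5*z + 6.
The denominator factors as Q(z) = (z - 3)*(z - 2), so z = 3 is a simple zero of Q and P is analytic there; z = 3 is therefore a simple pole and
  Res(f, z₀) = P(z₀)/Q'(z₀).

Q'(z) = 2*z - 5, so Q'(3) = 1.
P(3) = -1.

Res(f, 3) = (-1)/(1) = -1

Final answer: -1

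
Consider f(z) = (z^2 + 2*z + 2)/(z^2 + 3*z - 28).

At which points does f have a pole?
The singularities of f are the zeros of the denominator. Factoring,
  z^2 + 3*z - 28 = (z - 4)*(z + 7)
so the candidates are z = 4, z = -7.

Check the numerator P(z) = z^2 + 2*z + 2 at each one:
  P(4) = 26 ≠ 0, so z = 4 is a (simple) pole.
  P(-7) = 37 ≠ 0, so z = -7 is a (simple) pole.

Poles of f: {-7, 4}

Final answer: {-7, 4}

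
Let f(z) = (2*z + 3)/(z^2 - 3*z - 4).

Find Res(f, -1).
-1/5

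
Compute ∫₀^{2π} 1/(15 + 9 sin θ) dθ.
pi/6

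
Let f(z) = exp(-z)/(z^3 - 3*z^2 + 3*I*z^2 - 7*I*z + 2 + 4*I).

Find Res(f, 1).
(-3/10 + I/10)*exp(-1)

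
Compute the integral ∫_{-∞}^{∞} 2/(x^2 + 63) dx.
2*sqrt(7)*pi/21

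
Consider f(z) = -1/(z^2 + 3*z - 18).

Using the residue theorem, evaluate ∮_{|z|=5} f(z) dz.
By the residue theorem, ∮_C f(z) dz = 2πi · (sum of the residues of f at the poles inside |z| = 5).

The denominator factors as (z - 3)*(z + 6), so the singularities of f are simple poles at z = 3, z = -6.
  |3|² = 9 < 25 = 5², so this pole is inside the contour.
  |-6|² = 36 > 25 = 5², so this pole is outside the contour.

With P(z) = -1 and Q(z) = z^2 + 3*z - 18, each pole is simple, so Res(f, z₀) = P(z₀)/Q'(z₀) with Q'(z) = 2*z + 3.
  Res(f, 3) = P(3)/Q'(3) = (-1)/(9) = -1/9

∮_C f(z) dz = 2πi · (-1/9) = -2*I*pi/9

Final answer: -2*I*pi/9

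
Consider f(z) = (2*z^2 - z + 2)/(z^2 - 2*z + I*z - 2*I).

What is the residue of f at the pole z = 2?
Write f(z) = P(z)/Q(z) with P(z) = 2*z^2 - z + 2 and Q(z) = z^2 - 2*z + I*z - 2*I.
The denominator factors as Q(z) = (z + I)*(z - 2), so z = 2 is a simple zero of Q and P is analytic there; z = 2 is therefore a simple pole and
  Res(f, z₀) = P(z₀)/Q'(z₀).

Q'(z) = 2*z - 2 + I, so Q'(2) = 2 + I.
P(2) = 8.

Res(f, 2) = (8)/(2 + I) = 16/5 - 8*I/5

Final answer: 16/5 - 8*I/5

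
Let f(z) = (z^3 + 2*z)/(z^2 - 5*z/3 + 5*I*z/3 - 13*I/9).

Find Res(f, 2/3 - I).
Write f(z) = P(z)/Q(z) with P(z) = z^3 + 2*z and Q(z) = z^2 - 5*z/3 + 5*I*z/3 - 13*I/9.
The denominator factors as Q(z) = (z - 1 + 2*I/3)*(z - 2/3 + I), so z = 2/3 - I is a simple zero of Q and P is analytic there; z = 2/3 - I is therefore a simple pole and
  Res(f, z₀) = P(z₀)/Q'(z₀).

Q'(z) = 2*z - 5/3 + 5*I/3, so Q'(2/3 - I) = -1/3 - I/3.
P(2/3 - I) = -10/27 - 7*I/3.

Res(f, 2/3 - I) = (-10/27 - 7*I/3)/(-1/3 - I/3) = 73/18 + 53*I/18

Final answer: 73/18 + 53*I/18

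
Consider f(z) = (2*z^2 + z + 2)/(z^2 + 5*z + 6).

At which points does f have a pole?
The singularities of f are the zeros of the denominator. Factoring,
  z^2 + 5*z + 6 = (z + 3)*(z + 2)
so the candidates are z = -3, z = -2.

Check the numerator P(z) = 2*z^2 + z + 2 at each one:
  P(-3) = 17 ≠ 0, so z = -3 is a (simple) pole.
  P(-2) = 8 ≠ 0, so z = -2 is a (simple) pole.

Poles of f: {-3, -2}

Final answer: {-3, -2}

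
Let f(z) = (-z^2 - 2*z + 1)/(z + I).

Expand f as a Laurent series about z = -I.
Put w = z - (-I), i.e. z = w - I. The denominator is w, so it suffices to rewrite the numerator in powers of w.

P(z) = -z^2 - 2*z + 1
P(w - I) = 2 + 2*I + (-2 + 2*I)*w - w^2

Dividing each term by w:
  f = (2 + 2*I)/w - 2 + 2*I - w

Substituting back w = z + I:
  f(z) = (2 + 2*I)/(z + I) - 2 + 2*I - (z + I)

The series is finite because the numerator is a polynomial; the negative powers form the principal part, and the coefficient of 1/(z + I) gives Res(f, -I) = 2 + 2*I.

Final answer: (2 + 2*I)/(z + I) - 2 + 2*I - (z + I)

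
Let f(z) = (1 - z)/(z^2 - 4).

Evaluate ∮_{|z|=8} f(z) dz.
-2*I*pi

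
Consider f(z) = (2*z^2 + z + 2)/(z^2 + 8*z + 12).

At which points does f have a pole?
The singularities of f are the zeros of the denominator. Factoring,
  z^2 + 8*z + 12 = (z + 6)*(z + 2)
so the candidates are z = -6, z = -2.

Check the numerator P(z) = 2*z^2 + z + 2 at each one:
  P(-6) = 68 ≠ 0, so z = -6 is a (simple) pole.
  P(-2) = 8 ≠ 0, so z = -2 is a (simple) pole.

Poles of f: {-6, -2}

Final answer: {-6, -2}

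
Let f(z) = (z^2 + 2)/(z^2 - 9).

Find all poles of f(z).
The singularities of f are the zeros of the denominator. Factoring,
  z^2 - 9 = (z - 3)*(z + 3)
so the candidates are z = 3, z = -3.

Check the numerator P(z) = z^2 + 2 at each one:
  P(3) = 11 ≠ 0, so z = 3 is a (simple) pole.
  P(-3) = 11 ≠ 0, so z = -3 is a (simple) pole.

Poles of f: {-3, 3}

Final answer: {-3, 3}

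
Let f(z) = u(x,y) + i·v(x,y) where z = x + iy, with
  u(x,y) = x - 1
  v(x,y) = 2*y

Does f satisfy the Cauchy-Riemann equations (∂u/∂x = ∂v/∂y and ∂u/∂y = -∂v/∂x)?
∂u/∂x = 1
∂v/∂y = 2
∂u/∂y = 0
∂v/∂x = 0
∂u/∂x ≠ ∂v/∂y; the Cauchy-Riemann equations are not satisfied, so f is not analytic.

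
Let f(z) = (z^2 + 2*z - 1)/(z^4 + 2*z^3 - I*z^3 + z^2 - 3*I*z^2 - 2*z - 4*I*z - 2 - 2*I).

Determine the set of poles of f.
The singularities of f are the zeros of the denominator. Factoring,
  z^4 + 2*z^3 - I*z^3 + z^2 - 3*I*z^2 - 2*z - 4*I*z - 2 - 2*I = (z + 1 - I)*(z + 1 + I)*(z + 1)*(z - 1 - I)
so the candidates are z = -1 + I, z = -1 - I, z = -1, z = 1 + I.

Check the numerator P(z) = z^2 + 2*z - 1 at each one:
  P(-1 + I) = -3 ≠ 0, so z = -1 + I is a (simple) pole.
  P(-1 - I) = -3 ≠ 0, so z = -1 - I is a (simple) pole.
  P(-1) = -2 ≠ 0, so z = -1 is a (simple) pole.
  P(1 + I) = 1 + 4*I ≠ 0, so z = 1 + I is a (simple) pole.

Poles of f: {-1 - I, -1, -1 + I, 1 + I}

Final answer: {-1 - I, -1, -1 + I, 1 + I}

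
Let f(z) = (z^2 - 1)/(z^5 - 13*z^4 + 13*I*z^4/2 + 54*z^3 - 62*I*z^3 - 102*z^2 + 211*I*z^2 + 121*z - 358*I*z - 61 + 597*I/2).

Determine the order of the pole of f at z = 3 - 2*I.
Factor the denominator:
  z^5 - 13*z^4 + 13*I*z^4/2 + 54*z^3 - 62*I*z^3 - 102*z^2 + 211*I*z^2 + 121*z - 358*I*z - 61 + 597*I/2 = (z - 3 + 2*I)^4*(z - 1 - 3*I/2)

The numerator P(z) = z^2 - 1 has P(3 - 2*I) = 4 - 12*I ≠ 0, so no factor of (z - 3 + 2*I) cancels.
Near z = 3 - 2*I we can therefore write f(z) = g(z)/(z - 3 + 2*I)^4 with g analytic at 3 - 2*I and g(3 - 2*I) ≠ 0 (g is the numerator divided by the remaining denominator factors).

Hence z = 3 - 2*I is a pole of order 4.

Final answer: 4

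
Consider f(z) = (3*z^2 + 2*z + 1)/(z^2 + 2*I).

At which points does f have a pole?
The singularities of f are the zeros of the denominator. Factoring,
  z^2 + 2*I = (z - 1 + I)*(z + 1 - I)
so the candidates are z = 1 - I, z = -1 + I.

Check the numerator P(z) = 3*z^2 + 2*z + 1 at each one:
  P(1 - I) = 3 - 8*I ≠ 0, so z = 1 - I is a (simple) pole.
  P(-1 + I) = -1 - 4*I ≠ 0, so z = -1 + I is a (simple) pole.

Poles of f: {-1 + I, 1 - I}

Final answer: {-1 + I, 1 - I}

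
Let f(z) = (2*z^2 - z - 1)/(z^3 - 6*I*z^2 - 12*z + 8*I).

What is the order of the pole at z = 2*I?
3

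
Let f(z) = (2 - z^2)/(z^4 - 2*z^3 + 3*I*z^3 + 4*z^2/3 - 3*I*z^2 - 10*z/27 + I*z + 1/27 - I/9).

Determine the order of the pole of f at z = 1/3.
3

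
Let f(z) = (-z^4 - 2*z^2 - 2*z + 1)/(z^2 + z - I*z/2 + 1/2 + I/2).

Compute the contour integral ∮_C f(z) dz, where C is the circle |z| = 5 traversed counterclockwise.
pi*(23/4 - 5*I/2)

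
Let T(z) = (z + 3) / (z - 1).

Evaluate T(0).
Substitute z = 0:
  numerator:   (0) + 3 = 3
  denominator: (0) - 1 = -1
T(0) = (3)/(-1) = -3

Final answer: -3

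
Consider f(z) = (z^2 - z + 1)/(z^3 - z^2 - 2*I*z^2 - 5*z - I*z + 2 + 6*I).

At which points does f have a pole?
The singularities of f are the zeros of the denominator. Factoring,
  z^3 - z^2 - 2*I*z^2 - 5*z - I*z + 2 + 6*I = (z - 1 - I)*(z - 2 - I)*(z + 2)
so the candidates are z = 1 + I, z = 2 + I, z = -2.

Check the numerator P(z) = z^2 - z + 1 at each one:
  P(1 + I) = I ≠ 0, so z = 1 + I is a (simple) pole.
  P(2 + I) = 2 + 3*I ≠ 0, so z = 2 + I is a (simple) pole.
  P(-2) = 7 ≠ 0, so z = -2 is a (simple) pole.

Poles of f: {-2, 1 + I, 2 + I}

Final answer: {-2, 1 + I, 2 + I}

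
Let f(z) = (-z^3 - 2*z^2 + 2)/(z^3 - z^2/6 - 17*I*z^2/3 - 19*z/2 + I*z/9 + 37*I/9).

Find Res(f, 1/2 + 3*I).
-44523/25010 - 150723*I/12505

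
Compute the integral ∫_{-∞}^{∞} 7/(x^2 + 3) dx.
7*sqrt(3)*pi/3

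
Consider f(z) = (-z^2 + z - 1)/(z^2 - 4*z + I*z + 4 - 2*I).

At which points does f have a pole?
The singularities of f are the zeros of the denominator. Factoring,
  z^2 - 4*z + I*z + 4 - 2*I = (z - 2 + I)*(z - 2)
so the candidates are z = 2 - I, z = 2.

Check the numerator P(z) = -z^2 + z - 1 at each one:
  P(2 - I) = -2 + 3*I ≠ 0, so z = 2 - I is a (simple) pole.
  P(2) = -3 ≠ 0, so z = 2 is a (simple) pole.

Poles of f: {2 - I, 2}

Final answer: {2 - I, 2}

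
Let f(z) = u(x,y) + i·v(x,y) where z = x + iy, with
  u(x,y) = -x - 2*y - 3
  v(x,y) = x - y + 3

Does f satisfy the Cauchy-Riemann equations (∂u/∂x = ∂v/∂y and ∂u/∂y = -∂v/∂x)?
∂u/∂x = -1
∂v/∂y = -1
∂u/∂y = -2
∂v/∂x = 1
∂u/∂y ≠ -∂v/∂x; the Cauchy-Riemann equations are not satisfied, so f is not analytic.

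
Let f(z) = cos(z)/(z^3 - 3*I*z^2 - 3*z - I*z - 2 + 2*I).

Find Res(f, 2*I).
(-3/10 + I/10)*cosh(2)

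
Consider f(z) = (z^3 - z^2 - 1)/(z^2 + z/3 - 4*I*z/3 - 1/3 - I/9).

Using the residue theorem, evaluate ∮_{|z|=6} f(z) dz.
By the residue theorem, ∮_C f(z) dz = 2πi · (sum of the residues of f at the poles inside |z| = 6).

The denominator factors as (z + 1/3 - I)*(z - I/3), so the singularities of f are simple poles at z = -1/3 + I, z = I/3.
  |-1/3 + I|² = 10/9 < 36 = 6², so this pole is inside the contour.
  |I/3|² = 1/9 < 36 = 6², so this pole is inside the contour.

With P(z) = z^3 - z^2 - 1 and Q(z) = z^2 + z/3 - 4*I*z/3 - 1/3 - I/9, each pole is simple, so Res(f, z₀) = P(z₀)/Q'(z₀) with Q'(z) = 2*z + 1/3 - 4*I/3.
  Res(f, -1/3 + I) = P(-1/3 + I)/Q'(-1/3 + I) = (23/27)/(-1/3 + 2*I/3) = -23/45 - 46*I/45
  Res(f, I/3) = P(I/3)/Q'(I/3) = (-8/9 - I/27)/(1/3 - 2*I/3) = -22/45 - 49*I/45

Sum of residues inside C: -1 - 19*I/9
∮_C f(z) dz = 2πi · (-1 - 19*I/9) = pi*(38/9 - 2*I)

Final answer: pi*(38/9 - 2*I)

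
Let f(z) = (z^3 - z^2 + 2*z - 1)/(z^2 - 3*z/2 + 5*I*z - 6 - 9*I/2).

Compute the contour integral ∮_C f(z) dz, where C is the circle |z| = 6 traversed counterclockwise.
By the residue theorem, ∮_C f(z) dz = 2πi · (sum of the residues of f at the poles inside |z| = 6).

The denominator factors as (z + 3*I)*(z - 3/2 + 2*I), so the singularities of f are simple poles at z = -3*I, z = 3/2 - 2*I.
  |-3*I|² = 9 < 36 = 6², so this pole is inside the contour.
  |3/2 - 2*I|² = 25/4 < 36 = 6², so this pole is inside the contour.

With P(z) = z^3 - z^2 + 2*z - 1 and Q(z) = z^2 - 3*z/2 + 5*I*z - 6 - 9*I/2, each pole is simple, so Res(f, z₀) = P(z₀)/Q'(z₀) with Q'(z) = 2*z - 3/2 + 5*I.
  Res(f, -3*I) = P(-3*I)/Q'(-3*I) = (8 + 21*I)/(-3/2 - I) = -132/13 - 94*I/13
  Res(f, 3/2 - 2*I) = P(3/2 - 2*I)/Q'(3/2 - 2*I) = (-87/8 - 7*I/2)/(3/2 + I) = -317/52 + 45*I/26

Sum of residues inside C: -65/4 - 11*I/2
∮_C f(z) dz = 2πi · (-65/4 - 11*I/2) = pi*(11 - 65*I/2)

Final answer: pi*(11 - 65*I/2)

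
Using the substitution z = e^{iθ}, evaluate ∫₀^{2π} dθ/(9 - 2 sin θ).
Call the integral J. The integrand is 2π-periodic and we integrate over a full period, so shifting θ does not change the value (θ → θ + π/2 turns sin θ into cos θ; θ → θ + π flips the sign of the trig term). Hence
  J = ∫₀^{2π} dθ/(9 + 2 cos θ).
Put z = e^{iθ}: then cos θ = (z + 1/z)/2, dθ = dz/(iz), and z runs once counterclockwise around |z| = 1:
  J = ∮_{|z|=1} 1/(9 + 2*(z + 1/z)/2) · dz/(iz) = (2/i) ∮_{|z|=1} dz/(2*z^2 + 18*z + 2).
The roots of 2*z^2 + 18*z + 2 are z = (-9 ± sqrt(9^2 - 2^2))/2, with sqrt(77) = sqrt(77); their product is 1, so only z₊ = -9/2 + sqrt(77)/2 lies inside the unit circle (z₋ = -9/2 - sqrt(77)/2 lies outside).
z₊ is a simple zero of q(z) = 2*z^2 + 18*z + 2, so Res(1/q, z₊) = 1/q'(z₊) with q'(z) = 4*z + 18; and q'(z₊) = 2*(z₊ - z₋) = 2*sqrt(77).
Therefore J = (2/i) · 2πi · 1/(2*sqrt(77)) = 2*pi/(sqrt(77)) = 2*sqrt(77)*pi/77

Final answer: 2*sqrt(77)*pi/77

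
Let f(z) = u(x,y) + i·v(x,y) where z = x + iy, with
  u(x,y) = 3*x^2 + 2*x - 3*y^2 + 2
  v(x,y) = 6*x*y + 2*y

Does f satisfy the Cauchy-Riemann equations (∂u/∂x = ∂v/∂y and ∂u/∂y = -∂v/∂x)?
∂u/∂x = 6*x + 2
∂v/∂y = 6*x + 2
∂u/∂y = -6*y
∂v/∂x = 6*y
∂u/∂x = ∂v/∂y and ∂u/∂y = -∂v/∂x hold identically; f is analytic.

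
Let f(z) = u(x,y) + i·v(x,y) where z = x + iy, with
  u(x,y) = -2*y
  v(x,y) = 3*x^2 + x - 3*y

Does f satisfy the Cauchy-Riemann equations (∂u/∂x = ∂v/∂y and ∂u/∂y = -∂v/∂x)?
∂u/∂x = 0
∂v/∂y = -3
∂u/∂y = -2
∂v/∂x = 6*x + 1
∂u/∂x ≠ ∂v/∂y and ∂u/∂y ≠ -∂v/∂x; the Cauchy-Riemann equations are not satisfied, so f is not analytic.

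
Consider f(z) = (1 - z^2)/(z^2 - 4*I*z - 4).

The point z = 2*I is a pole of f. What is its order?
2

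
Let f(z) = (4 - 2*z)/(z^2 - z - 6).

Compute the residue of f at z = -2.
Write f(z) = P(z)/Q(z) with P(z) = 4 - 2*z and Q(z) = z^2 - z - 6.
The denominator factors as Q(z) = (z - 3)*(z + 2), so z = -2 is a simple zero of Q and P is analytic there; z = -2 is therefore a simple pole and
  Res(f, z₀) = P(z₀)/Q'(z₀).

Q'(z) = 2*z - 1, so Q'(-2) = -5.
P(-2) = 8.

Res(f, -2) = (8)/(-5) = -8/5

Final answer: -8/5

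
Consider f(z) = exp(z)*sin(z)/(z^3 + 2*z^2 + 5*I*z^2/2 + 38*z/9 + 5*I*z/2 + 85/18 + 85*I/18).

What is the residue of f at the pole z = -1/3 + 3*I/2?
(14292/176653 + 4968*I/176653)*exp(-1/3 + 3*I/2)*sin(1/3 - 3*I/2)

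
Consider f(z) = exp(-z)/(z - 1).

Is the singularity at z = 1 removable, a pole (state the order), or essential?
Write f(z) = g(z)/(z - 1) with g(z) = exp(-z).
g is entire and g(1) = exp(-1) ≠ 0, so no factor of (z - 1) cancels: the Laurent expansion of f about z = 1 starts at the power -1, i.e. lim_{z→z₀} (z - z₀) f(z) = exp(-1) is finite and nonzero.
So z = 1 is a pole of order 1.

Final answer: pole of order 1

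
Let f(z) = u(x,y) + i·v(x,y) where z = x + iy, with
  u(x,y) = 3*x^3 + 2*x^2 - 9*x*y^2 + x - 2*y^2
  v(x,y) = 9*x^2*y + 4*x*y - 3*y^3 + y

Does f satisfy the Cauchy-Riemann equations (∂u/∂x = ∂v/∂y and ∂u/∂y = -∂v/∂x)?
∂u/∂x = 9*x^2 + 4*x - 9*y^2 + 1
∂v/∂y = 9*x^2 + 4*x - 9*y^2 + 1
∂u/∂y = -18*x*y - 4*y
∂v/∂x = 18*x*y + 4*y
∂u/∂x = ∂v/∂y and ∂u/∂y = -∂v/∂x hold identically; f is analytic.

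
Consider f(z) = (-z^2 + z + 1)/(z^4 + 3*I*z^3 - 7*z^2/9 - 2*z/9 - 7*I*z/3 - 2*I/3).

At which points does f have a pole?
{-2/3, -1/3, -3*I, 1}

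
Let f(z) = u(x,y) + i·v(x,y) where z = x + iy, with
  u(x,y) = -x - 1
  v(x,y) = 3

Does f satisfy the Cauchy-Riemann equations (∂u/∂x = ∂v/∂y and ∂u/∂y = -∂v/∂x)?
∂u/∂x = -1
∂v/∂y = 0
∂u/∂y = 0
∂v/∂x = 0
∂u/∂x ≠ ∂v/∂y; the Cauchy-Riemann equations are not satisfied, so f is not analytic.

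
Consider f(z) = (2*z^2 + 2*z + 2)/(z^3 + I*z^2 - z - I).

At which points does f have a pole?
The singularities of f are the zeros of the denominator. Factoring,
  z^3 + I*z^2 - z - I = (z + I)*(z + 1)*(z - 1)
so the candidates are z = -I, z = -1, z = 1.

Check the numerator P(z) = 2*z^2 + 2*z + 2 at each one:
  P(-I) = -2*I ≠ 0, so z = -I is a (simple) pole.
  P(-1) = 2 ≠ 0, so z = -1 is a (simple) pole.
  P(1) = 6 ≠ 0, so z = 1 is a (simple) pole.

Poles of f: {-1, -I, 1}

Final answer: {-1, -I, 1}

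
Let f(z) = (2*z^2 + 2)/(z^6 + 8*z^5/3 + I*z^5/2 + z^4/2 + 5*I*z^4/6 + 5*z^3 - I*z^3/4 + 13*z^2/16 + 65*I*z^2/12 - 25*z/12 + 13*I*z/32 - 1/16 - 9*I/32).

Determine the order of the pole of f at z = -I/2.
Factor the denominator:
  z^6 + 8*z^5/3 + I*z^5/2 + z^4/2 + 5*I*z^4/6 + 5*z^3 - I*z^3/4 + 13*z^2/16 + 65*I*z^2/12 - 25*z/12 + 13*I*z/32 - 1/16 - 9*I/32 = (z + I/2)^4*(z - 1/3 - 3*I/2)*(z + 3)

The numerator P(z) = 2*z^2 + 2 has P(-I/2) = 3/2 ≠ 0, so no factor of (z + I/2) cancels.
Near z = -I/2 we can therefore write f(z) = g(z)/(z + I/2)^4 with g analytic at -I/2 and g(-I/2) ≠ 0 (g is the numerator divided by the remaining denominator factors).

Hence z = -I/2 is a pole of order 4.

Final answer: 4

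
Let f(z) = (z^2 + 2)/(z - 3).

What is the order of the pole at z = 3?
Factor the denominator:
  z - 3 = (z - 3)

The numerator P(z) = z^2 + 2 has P(3) = 11 ≠ 0, so no factor of (z - 3) cancels.
Near z = 3 we can therefore write f(z) = g(z)/(z - 3) with g analytic at 3 and g(3) ≠ 0 (g is just the numerator).

Hence z = 3 is a pole of order 1.

Final answer: 1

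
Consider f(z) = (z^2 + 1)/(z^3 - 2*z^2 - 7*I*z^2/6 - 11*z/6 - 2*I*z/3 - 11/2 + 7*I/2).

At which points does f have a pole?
The singularities of f are the zeros of the denominator. Factoring,
  z^3 - 2*z^2 - 7*I*z^2/6 - 11*z/6 - 2*I*z/3 - 11/2 + 7*I/2 = (z - 3*I/2)*(z + 1 + I)*(z - 3 - 2*I/3)
so the candidates are z = 3*I/2, z = -1 - I, z = 3 + 2*I/3.

Check the numerator P(z) = z^2 + 1 at each one:
  P(3*I/2) = -5/4 ≠ 0, so z = 3*I/2 is a (simple) pole.
  P(-1 - I) = 1 + 2*I ≠ 0, so z = -1 - I is a (simple) pole.
  P(3 + 2*I/3) = 86/9 + 4*I ≠ 0, so z = 3 + 2*I/3 is a (simple) pole.

Poles of f: {-1 - I, 3*I/2, 3 + 2*I/3}

Final answer: {-1 - I, 3*I/2, 3 + 2*I/3}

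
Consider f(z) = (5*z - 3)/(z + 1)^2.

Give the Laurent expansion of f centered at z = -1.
Put w = z - (-1), i.e. z = w - 1. The denominator is w^2, so it suffices to rewrite the numerator in powers of w.

P(z) = 5*z - 3
P(w - 1) = -8 + 5*w

Dividing each term by w^2:
  f = -8/w^2 + 5/w

Substituting back w = z + 1:
  f(z) = -8/(z + 1)^2 + 5/(z + 1)

The series is finite because the numerator is a polynomial; the negative powers form the principal part, and the coefficient of 1/(z + 1) gives Res(f, -1) = 5.

Final answer: -8/(z + 1)^2 + 5/(z + 1)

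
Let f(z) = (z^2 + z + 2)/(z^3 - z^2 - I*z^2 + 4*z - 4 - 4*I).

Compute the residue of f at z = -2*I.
1/10 + I/5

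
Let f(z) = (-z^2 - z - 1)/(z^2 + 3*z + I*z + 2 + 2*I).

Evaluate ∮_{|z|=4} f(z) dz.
By the residue theorem, ∮_C f(z) dz = 2πi · (sum of the residues of f at the poles inside |z| = 4).

The denominator factors as (z + 2)*(z + 1 + I), so the singularities of f are simple poles at z = -2, z = -1 - I.
  |-2|² = 4 < 16 = 4², so this pole is inside the contour.
  |-1 - I|² = 2 < 16 = 4², so this pole is inside the contour.

With P(z) = -z^2 - z - 1 and Q(z) = z^2 + 3*z + I*z + 2 + 2*I, each pole is simple, so Res(f, z₀) = P(z₀)/Q'(z₀) with Q'(z) = 2*z + 3 + I.
  Res(f, -2) = P(-2)/Q'(-2) = (-3)/(-1 + I) = 3/2 + 3*I/2
  Res(f, -1 - I) = P(-1 - I)/Q'(-1 - I) = (-I)/(1 - I) = 1/2 - I/2

Sum of residues inside C: 2 + I
∮_C f(z) dz = 2πi · (2 + I) = pi*(-2 + 4*I)

Final answer: pi*(-2 + 4*I)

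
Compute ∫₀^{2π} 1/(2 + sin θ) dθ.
Call the integral J. The integrand is 2π-periodic and we integrate over a full period, so shifting θ does not change the value (θ → θ + π/2 turns sin θ into cos θ). Hence
  J = ∫₀^{2π} dθ/(2 + cos θ).
Put z = e^{iθ}: then cos θ = (z + 1/z)/2, dθ = dz/(iz), and z runs once counterclockwise around |z| = 1:
  J = ∮_{|z|=1} 1/(2 + (z + 1/z)/2) · dz/(iz) = (2/i) ∮_{|z|=1} dz/(z^2 + 4*z + 1).
The roots of z^2 + 4*z + 1 are z = (-2 ± sqrt(2^2 - 1^2)), with sqrt(3) = sqrt(3); their product is 1, so only z₊ = -2 + sqrt(3) lies inside the unit circle (z₋ = -2 - sqrt(3) lies outside).
z₊ is a simple zero of q(z) = z^2 + 4*z + 1, so Res(1/q, z₊) = 1/q'(z₊) with q'(z) = 2*z + 4; and q'(z₊) = (z₊ - z₋) = 2*sqrt(3).
Therefore J = (2/i) · 2πi · 1/(2*sqrt(3)) = 2*pi/(sqrt(3)) = 2*sqrt(3)*pi/3

Final answer: 2*sqrt(3)*pi/3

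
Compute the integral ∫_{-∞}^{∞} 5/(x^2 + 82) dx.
Let f(z) = 5/(z^2 + 82). The denominator has no real zeros and deg Q - deg P = 2 ≥ 2, so the integral of f over the upper semicircle |z| = R tends to 0 as R → ∞. Closing the contour in the upper half-plane,
  ∫_{-∞}^{∞} f(x) dx = 2πi · Σ Res(f, z_k)  over the poles with Im z_k > 0.

Zeros of the denominator: z^2 + 82 = 0 gives z = ±sqrt(82)*I.
Upper half-plane: z = sqrt(82)*I (simple).

Each pole is a simple zero of Q(z) = z^2 + 82, so Res(f, z₀) = P(z₀)/Q'(z₀) with P(z) = 5, Q'(z) = 2*z:
  Res(f, sqrt(82)*I) = (5)/(2*sqrt(82)*I) = -5*sqrt(82)*I/164

∫_{-∞}^{∞} f(x) dx = 2πi · (-5*sqrt(82)*I/164) = 5*sqrt(82)*pi/82

Final answer: 5*sqrt(82)*pi/82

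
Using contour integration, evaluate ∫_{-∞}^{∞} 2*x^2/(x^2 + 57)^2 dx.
sqrt(57)*pi/57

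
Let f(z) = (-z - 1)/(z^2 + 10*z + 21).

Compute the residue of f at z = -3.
1/2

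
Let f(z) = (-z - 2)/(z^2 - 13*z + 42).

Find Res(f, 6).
8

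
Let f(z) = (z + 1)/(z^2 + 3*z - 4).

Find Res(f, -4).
Write f(z) = P(z)/Q(z) with P(z) = z + 1 and Q(z) = z^2 + 3*z - 4.
The denominator factors as Q(z) = (z - 1)*(z + 4), so z = -4 is a simple zero of Q and P is analytic there; z = -4 is therefore a simple pole and
  Res(f, z₀) = P(z₀)/Q'(z₀).

Q'(z) = 2*z + 3, so Q'(-4) = -5.
P(-4) = -3.

Res(f, -4) = (-3)/(-5) = 3/5

Final answer: 3/5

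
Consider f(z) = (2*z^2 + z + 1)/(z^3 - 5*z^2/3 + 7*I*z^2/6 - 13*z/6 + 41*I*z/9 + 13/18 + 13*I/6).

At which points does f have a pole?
The singularities of f are the zeros of the denominator. Factoring,
  z^3 - 5*z^2/3 + 7*I*z^2/6 - 13*z/6 + 41*I*z/9 + 13/18 + 13*I/6 = (z - 3 + 2*I)*(z + 1/3 - I/2)*(z + 1 - I/3)
so the candidates are z = 3 - 2*I, z = -1/3 + I/2, z = -1 + I/3.

Check the numerator P(z) = 2*z^2 + z + 1 at each one:
  P(3 - 2*I) = 14 - 26*I ≠ 0, so z = 3 - 2*I is a (simple) pole.
  P(-1/3 + I/2) = 7/18 - I/6 ≠ 0, so z = -1/3 + I/2 is a (simple) pole.
  P(-1 + I/3) = 16/9 - I ≠ 0, so z = -1 + I/3 is a (simple) pole.

Poles of f: {-1 + I/3, -1/3 + I/2, 3 - 2*I}

Final answer: {-1 + I/3, -1/3 + I/2, 3 - 2*I}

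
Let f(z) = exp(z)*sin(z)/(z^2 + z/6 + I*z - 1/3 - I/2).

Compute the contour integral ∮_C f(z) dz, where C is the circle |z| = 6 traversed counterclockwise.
By the residue theorem, ∮_C f(z) dz = 2πi · (sum of the residues of f at the poles inside |z| = 6).

The denominator factors as (z + 2/3 + I)*(z - 1/2), so the singularities of f are simple poles at z = -2/3 - I, z = 1/2.
  |-2/3 - I|² = 13/9 < 36 = 6², so this pole is inside the contour.
  |1/2|² = 1/4 < 36 = 6², so this pole is inside the contour.

With P(z) = exp(z)*sin(z) and Q(z) = z^2 + z/6 + I*z - 1/3 - I/2, each pole is simple, so Res(f, z₀) = P(z₀)/Q'(z₀) with Q'(z) = 2*z + 1/6 + I.
  Res(f, -2/3 - I) = P(-2/3 - I)/Q'(-2/3 - I) = (-exp(-2/3 - I)*sin(2/3 + I))/(-7/6 - I) = (42/85 - 36*I/85)*exp(-2/3 - I)*sin(2/3 + I)
  Res(f, 1/2) = P(1/2)/Q'(1/2) = (exp(1/2)*sin(1/2))/(7/6 + I) = (42/85 - 36*I/85)*exp(1/2)*sin(1/2)

Sum of residues inside C: (42/85 - 36*I/85)*exp(-2/3 - I)*sin(2/3 + I) + (42/85 - 36*I/85)*exp(1/2)*sin(1/2)
∮_C f(z) dz = 2πi · ((42/85 - 36*I/85)*exp(-2/3 - I)*sin(2/3 + I) + (42/85 - 36*I/85)*exp(1/2)*sin(1/2)) = pi*(72/85 + 84*I/85)*exp(-2/3 - I)*sin(2/3 + I) + pi*(72/85 + 84*I/85)*exp(1/2)*sin(1/2)

Final answer: pi*(72/85 + 84*I/85)*exp(-2/3 - I)*sin(2/3 + I) + pi*(72/85 + 84*I/85)*exp(1/2)*sin(1/2)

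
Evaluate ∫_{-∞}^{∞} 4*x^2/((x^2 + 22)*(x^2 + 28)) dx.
2*pi*(-sqrt(22) + 2*sqrt(7))/3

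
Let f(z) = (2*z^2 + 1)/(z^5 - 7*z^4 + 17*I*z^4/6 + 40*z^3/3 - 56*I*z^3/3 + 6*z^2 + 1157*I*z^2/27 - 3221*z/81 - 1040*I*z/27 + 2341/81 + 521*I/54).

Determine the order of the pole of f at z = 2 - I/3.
Factor the denominator:
  z^5 - 7*z^4 + 17*I*z^4/6 + 40*z^3/3 - 56*I*z^3/3 + 6*z^2 + 1157*I*z^2/27 - 3221*z/81 - 1040*I*z/27 + 2341/81 + 521*I/54 = (z - 2 + I/3)^4*(z + 1 + 3*I/2)

The numerator P(z) = 2*z^2 + 1 has P(2 - I/3) = 79/9 - 8*I/3 ≠ 0, so no factor of (z - 2 + I/3) cancels.
Near z = 2 - I/3 we can therefore write f(z) = g(z)/(z - 2 + I/3)^4 with g analytic at 2 - I/3 and g(2 - I/3) ≠ 0 (g is the numerator divided by the remaining denominator factors).

Hence z = 2 - I/3 is a pole of order 4.

Final answer: 4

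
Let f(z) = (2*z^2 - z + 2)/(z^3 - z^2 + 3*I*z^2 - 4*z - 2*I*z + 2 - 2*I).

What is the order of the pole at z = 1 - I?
2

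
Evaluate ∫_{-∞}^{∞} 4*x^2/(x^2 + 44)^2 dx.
sqrt(11)*pi/11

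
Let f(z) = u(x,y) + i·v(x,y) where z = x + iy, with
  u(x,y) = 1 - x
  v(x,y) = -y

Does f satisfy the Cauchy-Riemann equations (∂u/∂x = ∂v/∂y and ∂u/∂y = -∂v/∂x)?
∂u/∂x = -1
∂v/∂y = -1
∂u/∂y = 0
∂v/∂x = 0
∂u/∂x = ∂v/∂y and ∂u/∂y = -∂v/∂x hold identically; f is analytic.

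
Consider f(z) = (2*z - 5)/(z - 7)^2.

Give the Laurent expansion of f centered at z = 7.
Put w = z - (7), i.e. z = w + 7. The denominator is w^2, so it suffices to rewrite the numerator in powers of w.

P(z) = 2*z - 5
P(w + 7) = 9 + 2*w

Dividing each term by w^2:
  f = 9/w^2 + 2/w

Substituting back w = z - 7:
  f(z) = 9/(z - 7)^2 + 2/(z - 7)

The series is finite because the numerator is a polynomial; the negative powers form the principal part, and the coefficient of 1/(z - 7) gives Res(f, 7) = 2.

Final answer: 9/(z - 7)^2 + 2/(z - 7)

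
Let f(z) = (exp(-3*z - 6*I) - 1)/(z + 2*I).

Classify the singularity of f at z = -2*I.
Let u = z + 2*I. The exponent is -3*z - 6*I = -3u, so
  f = (e^(-3u) - 1)/u = ((-3u) + (-3u)^2/2 + (-3u)^3/6 + ...)/u = -3 + (9/2)*u + (-9/2)*u^2 + ...
The Laurent expansion about u = 0 has no negative powers; equivalently lim_{z→-2*I} f(z) = -3 exists and is finite.
So the singularity is removable.

Final answer: removable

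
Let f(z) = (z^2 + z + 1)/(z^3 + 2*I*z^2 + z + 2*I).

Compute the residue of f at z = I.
Write f(z) = P(z)/Q(z) with P(z) = z^2 + z + 1 and Q(z) = z^3 + 2*I*z^2 + z + 2*I.
The denominator factors as Q(z) = (z - I)*(z + I)*(z + 2*I), so z = I is a simple zero of Q and P is analytic there; z = I is therefore a simple pole and
  Res(f, z₀) = P(z₀)/Q'(z₀).

Q'(z) = 3*z^2 + 4*I*z + 1, so Q'(I) = -6.
P(I) = I.

Res(f, I) = (I)/(-6) = -I/6

Final answer: -I/6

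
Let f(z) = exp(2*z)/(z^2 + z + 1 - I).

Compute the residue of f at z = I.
(1/5 - 2*I/5)*exp(2*I)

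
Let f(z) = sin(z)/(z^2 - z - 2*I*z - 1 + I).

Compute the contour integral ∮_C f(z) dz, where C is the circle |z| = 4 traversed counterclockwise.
By the residue theorem, ∮_C f(z) dz = 2πi · (sum of the residues of f at the poles inside |z| = 4).

The denominator factors as (z - I)*(z - 1 - I), so the singularities of f are simple poles at z = I, z = 1 + I.
  |I|² = 1 < 16 = 4², so this pole is inside the contour.
  |1 + I|² = 2 < 16 = 4², so this pole is inside the contour.

With P(z) = sin(z) and Q(z) = z^2 - z - 2*I*z - 1 + I, each pole is simple, so Res(f, z₀) = P(z₀)/Q'(z₀) with Q'(z) = 2*z - 1 - 2*I.
  Res(f, I) = P(I)/Q'(I) = (I*sinh(1))/(-1) = -I*sinh(1)
  Res(f, 1 + I) = P(1 + I)/Q'(1 + I) = (sin(1 + I))/(1) = sin(1 + I)

Sum of residues inside C: -I*sinh(1) + sin(1 + I)
∮_C f(z) dz = 2πi · (-I*sinh(1) + sin(1 + I)) = 2*pi*sinh(1) + 2*I*pi*sin(1 + I)

Final answer: 2*pi*sinh(1) + 2*I*pi*sin(1 + I)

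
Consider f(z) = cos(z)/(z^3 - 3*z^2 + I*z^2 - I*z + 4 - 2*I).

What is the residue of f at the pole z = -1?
Write f(z) = P(z)/Q(z) with P(z) = cos(z) and Q(z) = z^3 - 3*z^2 + I*z^2 - I*z + 4 - 2*I.
The denominator factors as Q(z) = (z + 1)*(z - 2)*(z - 2 + I), so z = -1 is a simple zero of Q and P is analytic there; z = -1 is therefore a simple pole and
  Res(f, z₀) = P(z₀)/Q'(z₀).

Q'(z) = 3*z^2 - 6*z + 2*I*z - I, so Q'(-1) = 9 - 3*I.
P(-1) = cos(1).

Res(f, -1) = (cos(1))/(9 - 3*I) = (1/10 + I/30)*cos(1)

Final answer: (1/10 + I/30)*cos(1)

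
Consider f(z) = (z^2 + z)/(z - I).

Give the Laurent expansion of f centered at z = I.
(-1 + I)/(z - I) + 1 + 2*I + (z - I)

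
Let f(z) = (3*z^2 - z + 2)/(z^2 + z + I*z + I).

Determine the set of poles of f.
The singularities of f are the zeros of the denominator. Factoring,
  z^2 + z + I*z + I = (z + 1)*(z + I)
so the candidates are z = -1, z = -I.

Check the numerator P(z) = 3*z^2 - z + 2 at each one:
  P(-1) = 6 ≠ 0, so z = -1 is a (simple) pole.
  P(-I) = -1 + I ≠ 0, so z = -I is a (simple) pole.

Poles of f: {-1, -I}

Final answer: {-1, -I}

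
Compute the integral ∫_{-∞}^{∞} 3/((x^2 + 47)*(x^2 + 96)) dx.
pi*(-47*sqrt(6) + 24*sqrt(47))/18424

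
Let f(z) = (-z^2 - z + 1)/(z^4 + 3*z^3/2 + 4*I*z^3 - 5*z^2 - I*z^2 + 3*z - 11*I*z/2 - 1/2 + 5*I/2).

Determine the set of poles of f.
{-2 - 3*I, -1 - I, 1/2, 1}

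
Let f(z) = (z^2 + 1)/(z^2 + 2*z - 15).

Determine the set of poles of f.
The singularities of f are the zeros of the denominator. Factoring,
  z^2 + 2*z - 15 = (z - 3)*(z + 5)
so the candidates are z = 3, z = -5.

Check the numerator P(z) = z^2 + 1 at each one:
  P(3) = 10 ≠ 0, so z = 3 is a (simple) pole.
  P(-5) = 26 ≠ 0, so z = -5 is a (simple) pole.

Poles of f: {-5, 3}

Final answer: {-5, 3}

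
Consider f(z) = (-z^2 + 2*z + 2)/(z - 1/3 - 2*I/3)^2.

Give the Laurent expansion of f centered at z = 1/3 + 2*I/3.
(3 + 8*I/9)/(z - 1/3 - 2*I/3)^2 + (4/3 - 4*I/3)/(z - 1/3 - 2*I/3) - 1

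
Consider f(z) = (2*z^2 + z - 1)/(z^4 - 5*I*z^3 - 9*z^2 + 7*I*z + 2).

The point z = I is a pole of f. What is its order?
Factor the denominator:
  z^4 - 5*I*z^3 - 9*z^2 + 7*I*z + 2 = (z - I)^3*(z - 2*I)

The numerator P(z) = 2*z^2 + z - 1 has P(I) = -3 + I ≠ 0, so no factor of (z - I) cancels.
Near z = I we can therefore write f(z) = g(z)/(z - I)^3 with g analytic at I and g(I) ≠ 0 (g is the numerator divided by the remaining denominator factors).

Hence z = I is a pole of order 3.

Final answer: 3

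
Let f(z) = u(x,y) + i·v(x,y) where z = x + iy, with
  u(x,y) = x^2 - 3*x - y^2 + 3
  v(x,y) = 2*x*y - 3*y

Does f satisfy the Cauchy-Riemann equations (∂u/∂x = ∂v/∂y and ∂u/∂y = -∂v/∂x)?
∂u/∂x = 2*x - 3
∂v/∂y = 2*x - 3
∂u/∂y = -2*y
∂v/∂x = 2*y
∂u/∂x = ∂v/∂y and ∂u/∂y = -∂v/∂x hold identically; f is analytic.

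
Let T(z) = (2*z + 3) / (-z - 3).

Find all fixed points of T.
T(z) = z means 2*z + 3 = z*(-z - 3), i.e.
  -z^2 - 5*z - 3 = 0.
Discriminant: (-5)^2 - 4*(-1)*(-3) = 13, so the roots are real.
  z = (5 ± sqrt(13))/(2*(-1))
Fixed points: {-5/2 - sqrt(13)/2, -5/2 + sqrt(13)/2}

Final answer: {-5/2 - sqrt(13)/2, -5/2 + sqrt(13)/2}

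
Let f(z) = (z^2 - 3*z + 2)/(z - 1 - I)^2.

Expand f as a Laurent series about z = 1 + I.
Put w = z - (1 + I), i.e. z = w + 1 + I. The denominator is w^2, so it suffices to rewrite the numerator in powers of w.

P(z) = z^2 - 3*z + 2
P(w + 1 + I) = -1 - I + (-1 + 2*I)*w + w^2

Dividing each term by w^2:
  f = (-1 - I)/w^2 + (-1 + 2*I)/w + 1

Substituting back w = z - 1 - I:
  f(z) = (-1 - I)/(z - 1 - I)^2 + (-1 + 2*I)/(z - 1 - I) + 1

The series is finite because the numerator is a polynomial; the negative powers form the principal part, and the coefficient of 1/(z - 1 - I) gives Res(f, 1 + I) = -1 + 2*I.

Final answer: (-1 - I)/(z - 1 - I)^2 + (-1 + 2*I)/(z - 1 - I) + 1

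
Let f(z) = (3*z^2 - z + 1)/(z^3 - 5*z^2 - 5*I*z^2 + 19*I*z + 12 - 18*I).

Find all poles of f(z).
The singularities of f are the zeros of the denominator. Factoring,
  z^3 - 5*z^2 - 5*I*z^2 + 19*I*z + 12 - 18*I = (z - 3*I)*(z - 2)*(z - 3 - 2*I)
so the candidates are z = 3*I, z = 2, z = 3 + 2*I.

Check the numerator P(z) = 3*z^2 - z + 1 at each one:
  P(3*I) = -26 - 3*I ≠ 0, so z = 3*I is a (simple) pole.
  P(2) = 11 ≠ 0, so z = 2 is a (simple) pole.
  P(3 + 2*I) = 13 + 34*I ≠ 0, so z = 3 + 2*I is a (simple) pole.

Poles of f: {3*I, 2, 3 + 2*I}

Final answer: {3*I, 2, 3 + 2*I}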